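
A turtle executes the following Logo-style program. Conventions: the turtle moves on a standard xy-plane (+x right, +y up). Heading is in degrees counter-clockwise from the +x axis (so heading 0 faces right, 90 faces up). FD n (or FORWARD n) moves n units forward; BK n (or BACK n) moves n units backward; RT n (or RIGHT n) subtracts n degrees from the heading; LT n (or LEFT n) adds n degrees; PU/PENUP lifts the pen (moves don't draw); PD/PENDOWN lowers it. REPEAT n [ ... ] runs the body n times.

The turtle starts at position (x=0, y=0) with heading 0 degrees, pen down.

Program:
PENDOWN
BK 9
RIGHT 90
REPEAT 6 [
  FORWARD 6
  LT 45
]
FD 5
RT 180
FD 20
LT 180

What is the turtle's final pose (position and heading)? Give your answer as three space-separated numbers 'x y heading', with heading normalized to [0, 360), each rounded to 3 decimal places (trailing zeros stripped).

Answer: 16.243 4.243 180

Derivation:
Executing turtle program step by step:
Start: pos=(0,0), heading=0, pen down
PD: pen down
BK 9: (0,0) -> (-9,0) [heading=0, draw]
RT 90: heading 0 -> 270
REPEAT 6 [
  -- iteration 1/6 --
  FD 6: (-9,0) -> (-9,-6) [heading=270, draw]
  LT 45: heading 270 -> 315
  -- iteration 2/6 --
  FD 6: (-9,-6) -> (-4.757,-10.243) [heading=315, draw]
  LT 45: heading 315 -> 0
  -- iteration 3/6 --
  FD 6: (-4.757,-10.243) -> (1.243,-10.243) [heading=0, draw]
  LT 45: heading 0 -> 45
  -- iteration 4/6 --
  FD 6: (1.243,-10.243) -> (5.485,-6) [heading=45, draw]
  LT 45: heading 45 -> 90
  -- iteration 5/6 --
  FD 6: (5.485,-6) -> (5.485,0) [heading=90, draw]
  LT 45: heading 90 -> 135
  -- iteration 6/6 --
  FD 6: (5.485,0) -> (1.243,4.243) [heading=135, draw]
  LT 45: heading 135 -> 180
]
FD 5: (1.243,4.243) -> (-3.757,4.243) [heading=180, draw]
RT 180: heading 180 -> 0
FD 20: (-3.757,4.243) -> (16.243,4.243) [heading=0, draw]
LT 180: heading 0 -> 180
Final: pos=(16.243,4.243), heading=180, 9 segment(s) drawn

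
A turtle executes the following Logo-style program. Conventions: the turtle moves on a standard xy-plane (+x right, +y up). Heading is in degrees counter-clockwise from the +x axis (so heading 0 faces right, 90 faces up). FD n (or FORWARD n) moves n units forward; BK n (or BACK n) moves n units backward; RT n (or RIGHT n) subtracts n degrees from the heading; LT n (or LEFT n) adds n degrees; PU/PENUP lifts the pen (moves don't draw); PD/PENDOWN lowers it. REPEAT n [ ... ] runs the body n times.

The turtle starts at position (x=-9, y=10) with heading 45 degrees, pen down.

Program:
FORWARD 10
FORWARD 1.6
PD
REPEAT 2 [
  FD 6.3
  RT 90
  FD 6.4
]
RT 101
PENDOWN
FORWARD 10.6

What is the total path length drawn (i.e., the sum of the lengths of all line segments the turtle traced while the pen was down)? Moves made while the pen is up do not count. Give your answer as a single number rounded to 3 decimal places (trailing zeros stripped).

Executing turtle program step by step:
Start: pos=(-9,10), heading=45, pen down
FD 10: (-9,10) -> (-1.929,17.071) [heading=45, draw]
FD 1.6: (-1.929,17.071) -> (-0.798,18.202) [heading=45, draw]
PD: pen down
REPEAT 2 [
  -- iteration 1/2 --
  FD 6.3: (-0.798,18.202) -> (3.657,22.657) [heading=45, draw]
  RT 90: heading 45 -> 315
  FD 6.4: (3.657,22.657) -> (8.183,18.132) [heading=315, draw]
  -- iteration 2/2 --
  FD 6.3: (8.183,18.132) -> (12.637,13.677) [heading=315, draw]
  RT 90: heading 315 -> 225
  FD 6.4: (12.637,13.677) -> (8.112,9.151) [heading=225, draw]
]
RT 101: heading 225 -> 124
PD: pen down
FD 10.6: (8.112,9.151) -> (2.185,17.939) [heading=124, draw]
Final: pos=(2.185,17.939), heading=124, 7 segment(s) drawn

Segment lengths:
  seg 1: (-9,10) -> (-1.929,17.071), length = 10
  seg 2: (-1.929,17.071) -> (-0.798,18.202), length = 1.6
  seg 3: (-0.798,18.202) -> (3.657,22.657), length = 6.3
  seg 4: (3.657,22.657) -> (8.183,18.132), length = 6.4
  seg 5: (8.183,18.132) -> (12.637,13.677), length = 6.3
  seg 6: (12.637,13.677) -> (8.112,9.151), length = 6.4
  seg 7: (8.112,9.151) -> (2.185,17.939), length = 10.6
Total = 47.6

Answer: 47.6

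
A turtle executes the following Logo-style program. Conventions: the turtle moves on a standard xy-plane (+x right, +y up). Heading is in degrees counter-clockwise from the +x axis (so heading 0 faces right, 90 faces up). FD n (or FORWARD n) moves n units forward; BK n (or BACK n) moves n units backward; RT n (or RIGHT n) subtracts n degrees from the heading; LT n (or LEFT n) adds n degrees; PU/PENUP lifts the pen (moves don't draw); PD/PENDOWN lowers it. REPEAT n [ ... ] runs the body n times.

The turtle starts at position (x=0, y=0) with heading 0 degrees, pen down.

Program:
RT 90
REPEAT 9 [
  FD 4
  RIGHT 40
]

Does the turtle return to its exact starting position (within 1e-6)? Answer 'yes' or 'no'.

Answer: yes

Derivation:
Executing turtle program step by step:
Start: pos=(0,0), heading=0, pen down
RT 90: heading 0 -> 270
REPEAT 9 [
  -- iteration 1/9 --
  FD 4: (0,0) -> (0,-4) [heading=270, draw]
  RT 40: heading 270 -> 230
  -- iteration 2/9 --
  FD 4: (0,-4) -> (-2.571,-7.064) [heading=230, draw]
  RT 40: heading 230 -> 190
  -- iteration 3/9 --
  FD 4: (-2.571,-7.064) -> (-6.51,-7.759) [heading=190, draw]
  RT 40: heading 190 -> 150
  -- iteration 4/9 --
  FD 4: (-6.51,-7.759) -> (-9.974,-5.759) [heading=150, draw]
  RT 40: heading 150 -> 110
  -- iteration 5/9 --
  FD 4: (-9.974,-5.759) -> (-11.343,-2) [heading=110, draw]
  RT 40: heading 110 -> 70
  -- iteration 6/9 --
  FD 4: (-11.343,-2) -> (-9.974,1.759) [heading=70, draw]
  RT 40: heading 70 -> 30
  -- iteration 7/9 --
  FD 4: (-9.974,1.759) -> (-6.51,3.759) [heading=30, draw]
  RT 40: heading 30 -> 350
  -- iteration 8/9 --
  FD 4: (-6.51,3.759) -> (-2.571,3.064) [heading=350, draw]
  RT 40: heading 350 -> 310
  -- iteration 9/9 --
  FD 4: (-2.571,3.064) -> (0,0) [heading=310, draw]
  RT 40: heading 310 -> 270
]
Final: pos=(0,0), heading=270, 9 segment(s) drawn

Start position: (0, 0)
Final position: (0, 0)
Distance = 0; < 1e-6 -> CLOSED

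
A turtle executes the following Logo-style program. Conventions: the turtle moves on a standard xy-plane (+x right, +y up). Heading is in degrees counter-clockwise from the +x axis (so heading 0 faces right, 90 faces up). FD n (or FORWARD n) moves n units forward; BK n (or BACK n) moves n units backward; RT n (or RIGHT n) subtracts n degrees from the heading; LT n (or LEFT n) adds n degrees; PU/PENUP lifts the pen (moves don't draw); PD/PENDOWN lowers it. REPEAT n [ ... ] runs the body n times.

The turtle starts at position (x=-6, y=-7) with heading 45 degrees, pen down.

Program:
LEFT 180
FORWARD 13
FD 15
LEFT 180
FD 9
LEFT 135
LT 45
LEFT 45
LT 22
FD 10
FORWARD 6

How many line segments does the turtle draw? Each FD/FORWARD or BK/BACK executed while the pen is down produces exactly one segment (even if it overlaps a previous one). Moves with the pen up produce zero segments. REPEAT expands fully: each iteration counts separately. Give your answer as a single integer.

Answer: 5

Derivation:
Executing turtle program step by step:
Start: pos=(-6,-7), heading=45, pen down
LT 180: heading 45 -> 225
FD 13: (-6,-7) -> (-15.192,-16.192) [heading=225, draw]
FD 15: (-15.192,-16.192) -> (-25.799,-26.799) [heading=225, draw]
LT 180: heading 225 -> 45
FD 9: (-25.799,-26.799) -> (-19.435,-20.435) [heading=45, draw]
LT 135: heading 45 -> 180
LT 45: heading 180 -> 225
LT 45: heading 225 -> 270
LT 22: heading 270 -> 292
FD 10: (-19.435,-20.435) -> (-15.689,-29.707) [heading=292, draw]
FD 6: (-15.689,-29.707) -> (-13.441,-35.27) [heading=292, draw]
Final: pos=(-13.441,-35.27), heading=292, 5 segment(s) drawn
Segments drawn: 5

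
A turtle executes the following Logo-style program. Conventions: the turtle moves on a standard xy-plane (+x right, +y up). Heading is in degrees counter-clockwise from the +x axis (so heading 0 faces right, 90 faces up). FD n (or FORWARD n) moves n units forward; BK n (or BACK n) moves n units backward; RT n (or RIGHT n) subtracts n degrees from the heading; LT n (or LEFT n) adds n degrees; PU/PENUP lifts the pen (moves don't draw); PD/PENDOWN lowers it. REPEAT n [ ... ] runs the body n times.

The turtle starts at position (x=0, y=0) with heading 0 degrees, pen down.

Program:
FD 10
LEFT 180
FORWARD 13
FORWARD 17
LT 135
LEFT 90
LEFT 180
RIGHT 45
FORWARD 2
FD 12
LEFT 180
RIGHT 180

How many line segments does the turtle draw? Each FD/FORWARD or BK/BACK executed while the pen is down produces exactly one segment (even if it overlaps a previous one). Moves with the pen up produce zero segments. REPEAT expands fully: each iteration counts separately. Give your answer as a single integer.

Answer: 5

Derivation:
Executing turtle program step by step:
Start: pos=(0,0), heading=0, pen down
FD 10: (0,0) -> (10,0) [heading=0, draw]
LT 180: heading 0 -> 180
FD 13: (10,0) -> (-3,0) [heading=180, draw]
FD 17: (-3,0) -> (-20,0) [heading=180, draw]
LT 135: heading 180 -> 315
LT 90: heading 315 -> 45
LT 180: heading 45 -> 225
RT 45: heading 225 -> 180
FD 2: (-20,0) -> (-22,0) [heading=180, draw]
FD 12: (-22,0) -> (-34,0) [heading=180, draw]
LT 180: heading 180 -> 0
RT 180: heading 0 -> 180
Final: pos=(-34,0), heading=180, 5 segment(s) drawn
Segments drawn: 5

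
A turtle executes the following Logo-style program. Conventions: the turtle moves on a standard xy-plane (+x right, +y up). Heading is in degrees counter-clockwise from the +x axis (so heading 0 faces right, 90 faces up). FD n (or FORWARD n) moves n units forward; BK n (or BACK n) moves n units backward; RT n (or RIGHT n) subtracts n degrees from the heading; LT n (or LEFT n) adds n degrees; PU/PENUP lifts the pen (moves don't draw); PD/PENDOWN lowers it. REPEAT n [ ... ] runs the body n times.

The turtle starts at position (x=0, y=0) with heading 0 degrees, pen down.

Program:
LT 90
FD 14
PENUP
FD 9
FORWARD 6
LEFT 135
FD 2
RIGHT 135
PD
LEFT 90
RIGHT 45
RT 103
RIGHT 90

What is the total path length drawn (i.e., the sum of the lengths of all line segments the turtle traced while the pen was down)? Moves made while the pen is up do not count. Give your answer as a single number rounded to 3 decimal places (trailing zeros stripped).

Executing turtle program step by step:
Start: pos=(0,0), heading=0, pen down
LT 90: heading 0 -> 90
FD 14: (0,0) -> (0,14) [heading=90, draw]
PU: pen up
FD 9: (0,14) -> (0,23) [heading=90, move]
FD 6: (0,23) -> (0,29) [heading=90, move]
LT 135: heading 90 -> 225
FD 2: (0,29) -> (-1.414,27.586) [heading=225, move]
RT 135: heading 225 -> 90
PD: pen down
LT 90: heading 90 -> 180
RT 45: heading 180 -> 135
RT 103: heading 135 -> 32
RT 90: heading 32 -> 302
Final: pos=(-1.414,27.586), heading=302, 1 segment(s) drawn

Segment lengths:
  seg 1: (0,0) -> (0,14), length = 14
Total = 14

Answer: 14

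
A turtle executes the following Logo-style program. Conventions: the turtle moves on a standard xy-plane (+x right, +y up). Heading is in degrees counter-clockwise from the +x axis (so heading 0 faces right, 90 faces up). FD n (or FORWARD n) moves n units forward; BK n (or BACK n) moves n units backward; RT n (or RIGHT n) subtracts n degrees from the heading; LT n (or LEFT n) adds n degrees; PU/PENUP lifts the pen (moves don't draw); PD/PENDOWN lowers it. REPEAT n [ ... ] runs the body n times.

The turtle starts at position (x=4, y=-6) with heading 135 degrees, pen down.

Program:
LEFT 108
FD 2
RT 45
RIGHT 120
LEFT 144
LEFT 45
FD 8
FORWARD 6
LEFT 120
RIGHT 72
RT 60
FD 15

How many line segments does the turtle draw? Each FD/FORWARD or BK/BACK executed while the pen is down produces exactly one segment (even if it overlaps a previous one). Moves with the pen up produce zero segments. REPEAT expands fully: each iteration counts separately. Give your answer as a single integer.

Answer: 4

Derivation:
Executing turtle program step by step:
Start: pos=(4,-6), heading=135, pen down
LT 108: heading 135 -> 243
FD 2: (4,-6) -> (3.092,-7.782) [heading=243, draw]
RT 45: heading 243 -> 198
RT 120: heading 198 -> 78
LT 144: heading 78 -> 222
LT 45: heading 222 -> 267
FD 8: (3.092,-7.782) -> (2.673,-15.771) [heading=267, draw]
FD 6: (2.673,-15.771) -> (2.359,-21.763) [heading=267, draw]
LT 120: heading 267 -> 27
RT 72: heading 27 -> 315
RT 60: heading 315 -> 255
FD 15: (2.359,-21.763) -> (-1.523,-36.252) [heading=255, draw]
Final: pos=(-1.523,-36.252), heading=255, 4 segment(s) drawn
Segments drawn: 4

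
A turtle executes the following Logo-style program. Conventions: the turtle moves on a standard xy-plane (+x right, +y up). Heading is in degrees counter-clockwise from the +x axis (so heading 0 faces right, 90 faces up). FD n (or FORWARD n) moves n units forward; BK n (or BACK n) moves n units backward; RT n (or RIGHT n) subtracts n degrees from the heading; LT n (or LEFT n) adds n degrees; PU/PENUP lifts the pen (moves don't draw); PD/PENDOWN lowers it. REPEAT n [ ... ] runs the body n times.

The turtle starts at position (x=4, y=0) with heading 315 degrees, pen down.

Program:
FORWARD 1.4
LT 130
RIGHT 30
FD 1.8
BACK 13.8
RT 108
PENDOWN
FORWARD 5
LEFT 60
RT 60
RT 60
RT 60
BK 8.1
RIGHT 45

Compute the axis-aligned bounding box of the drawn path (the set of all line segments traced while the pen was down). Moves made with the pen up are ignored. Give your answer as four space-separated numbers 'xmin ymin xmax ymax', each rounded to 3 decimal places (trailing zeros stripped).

Executing turtle program step by step:
Start: pos=(4,0), heading=315, pen down
FD 1.4: (4,0) -> (4.99,-0.99) [heading=315, draw]
LT 130: heading 315 -> 85
RT 30: heading 85 -> 55
FD 1.8: (4.99,-0.99) -> (6.022,0.485) [heading=55, draw]
BK 13.8: (6.022,0.485) -> (-1.893,-10.82) [heading=55, draw]
RT 108: heading 55 -> 307
PD: pen down
FD 5: (-1.893,-10.82) -> (1.116,-14.813) [heading=307, draw]
LT 60: heading 307 -> 7
RT 60: heading 7 -> 307
RT 60: heading 307 -> 247
RT 60: heading 247 -> 187
BK 8.1: (1.116,-14.813) -> (9.156,-13.826) [heading=187, draw]
RT 45: heading 187 -> 142
Final: pos=(9.156,-13.826), heading=142, 5 segment(s) drawn

Segment endpoints: x in {-1.893, 1.116, 4, 4.99, 6.022, 9.156}, y in {-14.813, -13.826, -10.82, -0.99, 0, 0.485}
xmin=-1.893, ymin=-14.813, xmax=9.156, ymax=0.485

Answer: -1.893 -14.813 9.156 0.485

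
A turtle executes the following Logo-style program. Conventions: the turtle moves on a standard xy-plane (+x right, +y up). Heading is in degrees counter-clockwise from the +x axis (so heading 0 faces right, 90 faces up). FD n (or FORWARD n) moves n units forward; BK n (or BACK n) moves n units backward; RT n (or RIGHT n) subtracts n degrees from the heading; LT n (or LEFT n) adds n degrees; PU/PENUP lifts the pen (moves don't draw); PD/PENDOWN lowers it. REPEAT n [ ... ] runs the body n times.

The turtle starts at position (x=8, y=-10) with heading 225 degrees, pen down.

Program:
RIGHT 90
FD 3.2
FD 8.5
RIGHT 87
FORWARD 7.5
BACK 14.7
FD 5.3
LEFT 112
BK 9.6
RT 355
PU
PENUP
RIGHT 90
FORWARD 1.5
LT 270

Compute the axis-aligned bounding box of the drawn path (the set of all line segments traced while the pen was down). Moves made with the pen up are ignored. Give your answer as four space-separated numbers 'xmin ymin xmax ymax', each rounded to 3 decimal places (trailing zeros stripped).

Executing turtle program step by step:
Start: pos=(8,-10), heading=225, pen down
RT 90: heading 225 -> 135
FD 3.2: (8,-10) -> (5.737,-7.737) [heading=135, draw]
FD 8.5: (5.737,-7.737) -> (-0.273,-1.727) [heading=135, draw]
RT 87: heading 135 -> 48
FD 7.5: (-0.273,-1.727) -> (4.745,3.847) [heading=48, draw]
BK 14.7: (4.745,3.847) -> (-5.091,-7.077) [heading=48, draw]
FD 5.3: (-5.091,-7.077) -> (-1.544,-3.139) [heading=48, draw]
LT 112: heading 48 -> 160
BK 9.6: (-1.544,-3.139) -> (7.477,-6.422) [heading=160, draw]
RT 355: heading 160 -> 165
PU: pen up
PU: pen up
RT 90: heading 165 -> 75
FD 1.5: (7.477,-6.422) -> (7.865,-4.973) [heading=75, move]
LT 270: heading 75 -> 345
Final: pos=(7.865,-4.973), heading=345, 6 segment(s) drawn

Segment endpoints: x in {-5.091, -1.544, -0.273, 4.745, 5.737, 7.477, 8}, y in {-10, -7.737, -7.077, -6.422, -3.139, -1.727, 3.847}
xmin=-5.091, ymin=-10, xmax=8, ymax=3.847

Answer: -5.091 -10 8 3.847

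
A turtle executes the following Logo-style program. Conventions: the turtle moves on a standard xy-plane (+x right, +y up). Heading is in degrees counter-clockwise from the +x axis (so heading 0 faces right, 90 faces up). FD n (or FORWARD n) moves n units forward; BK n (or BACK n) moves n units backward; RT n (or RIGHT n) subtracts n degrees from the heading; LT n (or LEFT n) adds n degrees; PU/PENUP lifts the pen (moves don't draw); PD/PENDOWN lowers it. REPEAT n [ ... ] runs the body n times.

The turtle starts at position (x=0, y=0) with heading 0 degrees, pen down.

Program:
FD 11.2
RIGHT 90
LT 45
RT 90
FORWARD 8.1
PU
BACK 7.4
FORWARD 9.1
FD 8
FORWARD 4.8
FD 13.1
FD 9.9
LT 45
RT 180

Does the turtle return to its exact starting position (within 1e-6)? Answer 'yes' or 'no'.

Answer: no

Derivation:
Executing turtle program step by step:
Start: pos=(0,0), heading=0, pen down
FD 11.2: (0,0) -> (11.2,0) [heading=0, draw]
RT 90: heading 0 -> 270
LT 45: heading 270 -> 315
RT 90: heading 315 -> 225
FD 8.1: (11.2,0) -> (5.472,-5.728) [heading=225, draw]
PU: pen up
BK 7.4: (5.472,-5.728) -> (10.705,-0.495) [heading=225, move]
FD 9.1: (10.705,-0.495) -> (4.27,-6.93) [heading=225, move]
FD 8: (4.27,-6.93) -> (-1.387,-12.587) [heading=225, move]
FD 4.8: (-1.387,-12.587) -> (-4.781,-15.981) [heading=225, move]
FD 13.1: (-4.781,-15.981) -> (-14.044,-25.244) [heading=225, move]
FD 9.9: (-14.044,-25.244) -> (-21.044,-32.244) [heading=225, move]
LT 45: heading 225 -> 270
RT 180: heading 270 -> 90
Final: pos=(-21.044,-32.244), heading=90, 2 segment(s) drawn

Start position: (0, 0)
Final position: (-21.044, -32.244)
Distance = 38.504; >= 1e-6 -> NOT closed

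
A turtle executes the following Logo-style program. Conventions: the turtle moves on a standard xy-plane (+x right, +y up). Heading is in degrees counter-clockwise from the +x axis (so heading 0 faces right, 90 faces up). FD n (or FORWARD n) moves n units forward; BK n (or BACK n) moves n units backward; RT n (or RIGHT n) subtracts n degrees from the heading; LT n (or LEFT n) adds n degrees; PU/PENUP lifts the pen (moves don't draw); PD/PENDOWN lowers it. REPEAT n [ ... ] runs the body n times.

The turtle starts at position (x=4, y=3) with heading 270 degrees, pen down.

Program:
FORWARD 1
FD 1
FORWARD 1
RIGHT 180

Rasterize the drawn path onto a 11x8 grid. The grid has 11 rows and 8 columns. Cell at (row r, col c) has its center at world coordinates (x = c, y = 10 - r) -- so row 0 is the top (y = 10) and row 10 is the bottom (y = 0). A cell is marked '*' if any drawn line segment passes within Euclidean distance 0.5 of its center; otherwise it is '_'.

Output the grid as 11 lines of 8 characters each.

Answer: ________
________
________
________
________
________
________
____*___
____*___
____*___
____*___

Derivation:
Segment 0: (4,3) -> (4,2)
Segment 1: (4,2) -> (4,1)
Segment 2: (4,1) -> (4,0)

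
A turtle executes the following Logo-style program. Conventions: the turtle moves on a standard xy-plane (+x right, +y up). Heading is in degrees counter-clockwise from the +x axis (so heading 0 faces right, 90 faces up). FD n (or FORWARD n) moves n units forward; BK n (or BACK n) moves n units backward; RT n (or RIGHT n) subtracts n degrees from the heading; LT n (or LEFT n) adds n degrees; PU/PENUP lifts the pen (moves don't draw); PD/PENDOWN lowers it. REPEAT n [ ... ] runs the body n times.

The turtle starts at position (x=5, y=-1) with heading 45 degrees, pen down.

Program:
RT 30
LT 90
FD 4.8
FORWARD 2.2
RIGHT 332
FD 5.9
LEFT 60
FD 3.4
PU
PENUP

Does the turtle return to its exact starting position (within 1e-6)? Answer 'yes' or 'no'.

Answer: no

Derivation:
Executing turtle program step by step:
Start: pos=(5,-1), heading=45, pen down
RT 30: heading 45 -> 15
LT 90: heading 15 -> 105
FD 4.8: (5,-1) -> (3.758,3.636) [heading=105, draw]
FD 2.2: (3.758,3.636) -> (3.188,5.761) [heading=105, draw]
RT 332: heading 105 -> 133
FD 5.9: (3.188,5.761) -> (-0.836,10.076) [heading=133, draw]
LT 60: heading 133 -> 193
FD 3.4: (-0.836,10.076) -> (-4.148,9.312) [heading=193, draw]
PU: pen up
PU: pen up
Final: pos=(-4.148,9.312), heading=193, 4 segment(s) drawn

Start position: (5, -1)
Final position: (-4.148, 9.312)
Distance = 13.785; >= 1e-6 -> NOT closed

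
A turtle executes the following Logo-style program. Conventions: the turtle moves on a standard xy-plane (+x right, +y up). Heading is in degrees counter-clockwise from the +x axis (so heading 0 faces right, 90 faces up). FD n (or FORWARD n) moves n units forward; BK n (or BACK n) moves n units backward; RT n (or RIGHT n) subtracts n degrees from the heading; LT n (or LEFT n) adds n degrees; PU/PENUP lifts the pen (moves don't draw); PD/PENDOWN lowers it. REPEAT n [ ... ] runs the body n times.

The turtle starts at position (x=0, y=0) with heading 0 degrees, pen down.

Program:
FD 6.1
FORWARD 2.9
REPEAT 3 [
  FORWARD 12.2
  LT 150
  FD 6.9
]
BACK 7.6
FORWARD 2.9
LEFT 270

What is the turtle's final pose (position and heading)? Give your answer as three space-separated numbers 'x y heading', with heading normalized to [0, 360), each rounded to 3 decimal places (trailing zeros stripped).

Executing turtle program step by step:
Start: pos=(0,0), heading=0, pen down
FD 6.1: (0,0) -> (6.1,0) [heading=0, draw]
FD 2.9: (6.1,0) -> (9,0) [heading=0, draw]
REPEAT 3 [
  -- iteration 1/3 --
  FD 12.2: (9,0) -> (21.2,0) [heading=0, draw]
  LT 150: heading 0 -> 150
  FD 6.9: (21.2,0) -> (15.224,3.45) [heading=150, draw]
  -- iteration 2/3 --
  FD 12.2: (15.224,3.45) -> (4.659,9.55) [heading=150, draw]
  LT 150: heading 150 -> 300
  FD 6.9: (4.659,9.55) -> (8.109,3.574) [heading=300, draw]
  -- iteration 3/3 --
  FD 12.2: (8.109,3.574) -> (14.209,-6.991) [heading=300, draw]
  LT 150: heading 300 -> 90
  FD 6.9: (14.209,-6.991) -> (14.209,-0.091) [heading=90, draw]
]
BK 7.6: (14.209,-0.091) -> (14.209,-7.691) [heading=90, draw]
FD 2.9: (14.209,-7.691) -> (14.209,-4.791) [heading=90, draw]
LT 270: heading 90 -> 0
Final: pos=(14.209,-4.791), heading=0, 10 segment(s) drawn

Answer: 14.209 -4.791 0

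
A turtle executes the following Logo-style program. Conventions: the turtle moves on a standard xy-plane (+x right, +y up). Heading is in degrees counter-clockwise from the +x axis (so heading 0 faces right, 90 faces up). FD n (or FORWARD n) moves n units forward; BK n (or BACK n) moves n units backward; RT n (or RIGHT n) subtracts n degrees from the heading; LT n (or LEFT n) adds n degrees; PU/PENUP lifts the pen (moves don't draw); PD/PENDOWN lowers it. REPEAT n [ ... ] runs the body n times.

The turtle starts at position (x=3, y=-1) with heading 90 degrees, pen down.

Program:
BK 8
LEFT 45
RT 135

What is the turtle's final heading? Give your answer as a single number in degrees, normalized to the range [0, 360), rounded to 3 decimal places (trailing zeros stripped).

Executing turtle program step by step:
Start: pos=(3,-1), heading=90, pen down
BK 8: (3,-1) -> (3,-9) [heading=90, draw]
LT 45: heading 90 -> 135
RT 135: heading 135 -> 0
Final: pos=(3,-9), heading=0, 1 segment(s) drawn

Answer: 0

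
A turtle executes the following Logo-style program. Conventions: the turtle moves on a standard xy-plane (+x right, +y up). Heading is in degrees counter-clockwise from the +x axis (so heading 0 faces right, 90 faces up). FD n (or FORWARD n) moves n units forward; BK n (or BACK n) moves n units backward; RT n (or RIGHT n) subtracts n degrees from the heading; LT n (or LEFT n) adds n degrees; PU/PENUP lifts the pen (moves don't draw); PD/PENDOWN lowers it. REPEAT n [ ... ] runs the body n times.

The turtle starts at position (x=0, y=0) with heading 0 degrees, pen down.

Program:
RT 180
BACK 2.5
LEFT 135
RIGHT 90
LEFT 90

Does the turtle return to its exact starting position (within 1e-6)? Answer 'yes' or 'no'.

Executing turtle program step by step:
Start: pos=(0,0), heading=0, pen down
RT 180: heading 0 -> 180
BK 2.5: (0,0) -> (2.5,0) [heading=180, draw]
LT 135: heading 180 -> 315
RT 90: heading 315 -> 225
LT 90: heading 225 -> 315
Final: pos=(2.5,0), heading=315, 1 segment(s) drawn

Start position: (0, 0)
Final position: (2.5, 0)
Distance = 2.5; >= 1e-6 -> NOT closed

Answer: no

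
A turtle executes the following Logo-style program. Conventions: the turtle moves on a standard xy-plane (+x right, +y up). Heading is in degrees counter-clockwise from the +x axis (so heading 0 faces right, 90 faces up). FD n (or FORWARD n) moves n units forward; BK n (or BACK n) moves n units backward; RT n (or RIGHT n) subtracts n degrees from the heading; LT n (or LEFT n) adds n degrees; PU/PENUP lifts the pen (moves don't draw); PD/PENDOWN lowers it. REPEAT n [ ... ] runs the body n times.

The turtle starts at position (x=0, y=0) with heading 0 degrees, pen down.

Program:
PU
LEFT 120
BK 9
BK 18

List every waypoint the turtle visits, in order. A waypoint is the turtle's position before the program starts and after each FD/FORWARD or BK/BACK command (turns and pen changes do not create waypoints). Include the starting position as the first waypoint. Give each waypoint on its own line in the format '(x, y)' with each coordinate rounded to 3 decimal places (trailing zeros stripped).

Executing turtle program step by step:
Start: pos=(0,0), heading=0, pen down
PU: pen up
LT 120: heading 0 -> 120
BK 9: (0,0) -> (4.5,-7.794) [heading=120, move]
BK 18: (4.5,-7.794) -> (13.5,-23.383) [heading=120, move]
Final: pos=(13.5,-23.383), heading=120, 0 segment(s) drawn
Waypoints (3 total):
(0, 0)
(4.5, -7.794)
(13.5, -23.383)

Answer: (0, 0)
(4.5, -7.794)
(13.5, -23.383)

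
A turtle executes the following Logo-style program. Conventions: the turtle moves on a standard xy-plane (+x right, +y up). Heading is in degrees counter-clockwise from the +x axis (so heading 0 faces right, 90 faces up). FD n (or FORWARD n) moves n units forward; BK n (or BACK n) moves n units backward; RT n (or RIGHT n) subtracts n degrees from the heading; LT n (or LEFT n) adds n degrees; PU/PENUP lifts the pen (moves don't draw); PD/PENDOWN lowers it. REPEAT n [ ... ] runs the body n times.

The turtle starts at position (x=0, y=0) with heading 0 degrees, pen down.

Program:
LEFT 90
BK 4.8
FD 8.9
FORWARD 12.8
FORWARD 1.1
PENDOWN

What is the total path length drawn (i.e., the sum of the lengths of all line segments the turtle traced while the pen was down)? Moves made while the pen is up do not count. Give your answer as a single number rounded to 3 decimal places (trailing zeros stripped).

Executing turtle program step by step:
Start: pos=(0,0), heading=0, pen down
LT 90: heading 0 -> 90
BK 4.8: (0,0) -> (0,-4.8) [heading=90, draw]
FD 8.9: (0,-4.8) -> (0,4.1) [heading=90, draw]
FD 12.8: (0,4.1) -> (0,16.9) [heading=90, draw]
FD 1.1: (0,16.9) -> (0,18) [heading=90, draw]
PD: pen down
Final: pos=(0,18), heading=90, 4 segment(s) drawn

Segment lengths:
  seg 1: (0,0) -> (0,-4.8), length = 4.8
  seg 2: (0,-4.8) -> (0,4.1), length = 8.9
  seg 3: (0,4.1) -> (0,16.9), length = 12.8
  seg 4: (0,16.9) -> (0,18), length = 1.1
Total = 27.6

Answer: 27.6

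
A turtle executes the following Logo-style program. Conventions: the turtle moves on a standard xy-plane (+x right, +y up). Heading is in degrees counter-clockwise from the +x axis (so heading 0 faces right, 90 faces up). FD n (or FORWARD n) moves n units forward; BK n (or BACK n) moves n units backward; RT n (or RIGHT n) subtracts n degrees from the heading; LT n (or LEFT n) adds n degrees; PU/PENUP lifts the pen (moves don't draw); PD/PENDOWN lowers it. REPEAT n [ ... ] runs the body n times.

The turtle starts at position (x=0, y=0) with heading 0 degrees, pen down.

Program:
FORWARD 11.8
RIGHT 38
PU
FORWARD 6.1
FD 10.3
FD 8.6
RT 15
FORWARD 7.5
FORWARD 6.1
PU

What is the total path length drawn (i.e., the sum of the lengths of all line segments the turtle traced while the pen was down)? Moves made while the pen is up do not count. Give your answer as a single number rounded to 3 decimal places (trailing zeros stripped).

Executing turtle program step by step:
Start: pos=(0,0), heading=0, pen down
FD 11.8: (0,0) -> (11.8,0) [heading=0, draw]
RT 38: heading 0 -> 322
PU: pen up
FD 6.1: (11.8,0) -> (16.607,-3.756) [heading=322, move]
FD 10.3: (16.607,-3.756) -> (24.723,-10.097) [heading=322, move]
FD 8.6: (24.723,-10.097) -> (31.5,-15.392) [heading=322, move]
RT 15: heading 322 -> 307
FD 7.5: (31.5,-15.392) -> (36.014,-21.381) [heading=307, move]
FD 6.1: (36.014,-21.381) -> (39.685,-26.253) [heading=307, move]
PU: pen up
Final: pos=(39.685,-26.253), heading=307, 1 segment(s) drawn

Segment lengths:
  seg 1: (0,0) -> (11.8,0), length = 11.8
Total = 11.8

Answer: 11.8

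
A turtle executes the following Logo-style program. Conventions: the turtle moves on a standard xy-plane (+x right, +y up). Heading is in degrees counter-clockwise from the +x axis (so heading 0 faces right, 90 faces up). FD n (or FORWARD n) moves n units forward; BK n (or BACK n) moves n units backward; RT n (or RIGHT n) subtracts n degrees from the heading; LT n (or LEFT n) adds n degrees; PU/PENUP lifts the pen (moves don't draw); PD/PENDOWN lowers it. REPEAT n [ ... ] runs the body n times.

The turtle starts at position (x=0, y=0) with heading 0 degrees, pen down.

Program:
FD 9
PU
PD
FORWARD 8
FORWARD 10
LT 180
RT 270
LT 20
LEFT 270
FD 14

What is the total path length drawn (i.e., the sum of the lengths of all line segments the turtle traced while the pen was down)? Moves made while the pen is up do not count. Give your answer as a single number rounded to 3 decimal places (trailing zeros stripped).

Executing turtle program step by step:
Start: pos=(0,0), heading=0, pen down
FD 9: (0,0) -> (9,0) [heading=0, draw]
PU: pen up
PD: pen down
FD 8: (9,0) -> (17,0) [heading=0, draw]
FD 10: (17,0) -> (27,0) [heading=0, draw]
LT 180: heading 0 -> 180
RT 270: heading 180 -> 270
LT 20: heading 270 -> 290
LT 270: heading 290 -> 200
FD 14: (27,0) -> (13.844,-4.788) [heading=200, draw]
Final: pos=(13.844,-4.788), heading=200, 4 segment(s) drawn

Segment lengths:
  seg 1: (0,0) -> (9,0), length = 9
  seg 2: (9,0) -> (17,0), length = 8
  seg 3: (17,0) -> (27,0), length = 10
  seg 4: (27,0) -> (13.844,-4.788), length = 14
Total = 41

Answer: 41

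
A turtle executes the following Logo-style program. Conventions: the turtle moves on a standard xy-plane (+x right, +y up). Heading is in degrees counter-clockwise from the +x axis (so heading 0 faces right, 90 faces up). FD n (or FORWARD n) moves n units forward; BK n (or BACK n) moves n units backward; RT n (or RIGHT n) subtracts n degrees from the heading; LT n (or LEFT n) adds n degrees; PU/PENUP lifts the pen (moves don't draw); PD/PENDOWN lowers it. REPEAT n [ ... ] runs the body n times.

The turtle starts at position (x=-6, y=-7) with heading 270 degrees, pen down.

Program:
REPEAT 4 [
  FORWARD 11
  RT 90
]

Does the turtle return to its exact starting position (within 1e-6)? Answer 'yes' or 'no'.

Executing turtle program step by step:
Start: pos=(-6,-7), heading=270, pen down
REPEAT 4 [
  -- iteration 1/4 --
  FD 11: (-6,-7) -> (-6,-18) [heading=270, draw]
  RT 90: heading 270 -> 180
  -- iteration 2/4 --
  FD 11: (-6,-18) -> (-17,-18) [heading=180, draw]
  RT 90: heading 180 -> 90
  -- iteration 3/4 --
  FD 11: (-17,-18) -> (-17,-7) [heading=90, draw]
  RT 90: heading 90 -> 0
  -- iteration 4/4 --
  FD 11: (-17,-7) -> (-6,-7) [heading=0, draw]
  RT 90: heading 0 -> 270
]
Final: pos=(-6,-7), heading=270, 4 segment(s) drawn

Start position: (-6, -7)
Final position: (-6, -7)
Distance = 0; < 1e-6 -> CLOSED

Answer: yes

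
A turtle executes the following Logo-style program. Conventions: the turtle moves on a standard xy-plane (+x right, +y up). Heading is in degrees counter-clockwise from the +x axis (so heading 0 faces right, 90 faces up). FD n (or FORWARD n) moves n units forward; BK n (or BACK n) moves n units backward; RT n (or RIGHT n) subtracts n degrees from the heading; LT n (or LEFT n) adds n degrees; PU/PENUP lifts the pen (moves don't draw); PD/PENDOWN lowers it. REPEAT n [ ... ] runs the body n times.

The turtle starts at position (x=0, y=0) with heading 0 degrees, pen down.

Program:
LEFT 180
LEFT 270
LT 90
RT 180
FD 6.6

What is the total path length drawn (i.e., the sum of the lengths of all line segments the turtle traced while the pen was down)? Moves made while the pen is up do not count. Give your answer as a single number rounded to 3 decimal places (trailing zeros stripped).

Executing turtle program step by step:
Start: pos=(0,0), heading=0, pen down
LT 180: heading 0 -> 180
LT 270: heading 180 -> 90
LT 90: heading 90 -> 180
RT 180: heading 180 -> 0
FD 6.6: (0,0) -> (6.6,0) [heading=0, draw]
Final: pos=(6.6,0), heading=0, 1 segment(s) drawn

Segment lengths:
  seg 1: (0,0) -> (6.6,0), length = 6.6
Total = 6.6

Answer: 6.6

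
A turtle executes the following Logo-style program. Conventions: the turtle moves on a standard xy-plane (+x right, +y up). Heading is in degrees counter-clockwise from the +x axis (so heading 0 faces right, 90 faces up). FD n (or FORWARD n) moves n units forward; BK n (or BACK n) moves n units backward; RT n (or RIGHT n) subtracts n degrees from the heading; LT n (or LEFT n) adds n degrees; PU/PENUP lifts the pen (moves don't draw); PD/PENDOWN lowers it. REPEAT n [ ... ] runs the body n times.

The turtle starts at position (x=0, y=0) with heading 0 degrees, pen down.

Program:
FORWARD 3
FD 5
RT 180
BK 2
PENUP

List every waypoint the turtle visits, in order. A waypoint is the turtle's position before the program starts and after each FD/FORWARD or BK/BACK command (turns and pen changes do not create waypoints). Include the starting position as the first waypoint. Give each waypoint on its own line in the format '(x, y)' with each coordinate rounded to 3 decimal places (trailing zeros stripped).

Executing turtle program step by step:
Start: pos=(0,0), heading=0, pen down
FD 3: (0,0) -> (3,0) [heading=0, draw]
FD 5: (3,0) -> (8,0) [heading=0, draw]
RT 180: heading 0 -> 180
BK 2: (8,0) -> (10,0) [heading=180, draw]
PU: pen up
Final: pos=(10,0), heading=180, 3 segment(s) drawn
Waypoints (4 total):
(0, 0)
(3, 0)
(8, 0)
(10, 0)

Answer: (0, 0)
(3, 0)
(8, 0)
(10, 0)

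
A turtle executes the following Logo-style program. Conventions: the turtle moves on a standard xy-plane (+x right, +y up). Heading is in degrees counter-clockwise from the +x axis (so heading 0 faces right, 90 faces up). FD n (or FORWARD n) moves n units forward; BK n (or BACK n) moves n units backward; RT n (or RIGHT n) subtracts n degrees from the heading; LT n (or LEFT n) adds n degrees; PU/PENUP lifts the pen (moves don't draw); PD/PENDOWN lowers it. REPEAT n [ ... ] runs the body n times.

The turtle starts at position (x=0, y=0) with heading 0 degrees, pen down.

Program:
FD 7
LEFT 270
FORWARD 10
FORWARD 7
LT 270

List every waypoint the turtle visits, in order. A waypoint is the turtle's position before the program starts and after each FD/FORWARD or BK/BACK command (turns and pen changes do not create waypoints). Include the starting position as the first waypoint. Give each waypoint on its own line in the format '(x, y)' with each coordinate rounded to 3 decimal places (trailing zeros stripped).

Executing turtle program step by step:
Start: pos=(0,0), heading=0, pen down
FD 7: (0,0) -> (7,0) [heading=0, draw]
LT 270: heading 0 -> 270
FD 10: (7,0) -> (7,-10) [heading=270, draw]
FD 7: (7,-10) -> (7,-17) [heading=270, draw]
LT 270: heading 270 -> 180
Final: pos=(7,-17), heading=180, 3 segment(s) drawn
Waypoints (4 total):
(0, 0)
(7, 0)
(7, -10)
(7, -17)

Answer: (0, 0)
(7, 0)
(7, -10)
(7, -17)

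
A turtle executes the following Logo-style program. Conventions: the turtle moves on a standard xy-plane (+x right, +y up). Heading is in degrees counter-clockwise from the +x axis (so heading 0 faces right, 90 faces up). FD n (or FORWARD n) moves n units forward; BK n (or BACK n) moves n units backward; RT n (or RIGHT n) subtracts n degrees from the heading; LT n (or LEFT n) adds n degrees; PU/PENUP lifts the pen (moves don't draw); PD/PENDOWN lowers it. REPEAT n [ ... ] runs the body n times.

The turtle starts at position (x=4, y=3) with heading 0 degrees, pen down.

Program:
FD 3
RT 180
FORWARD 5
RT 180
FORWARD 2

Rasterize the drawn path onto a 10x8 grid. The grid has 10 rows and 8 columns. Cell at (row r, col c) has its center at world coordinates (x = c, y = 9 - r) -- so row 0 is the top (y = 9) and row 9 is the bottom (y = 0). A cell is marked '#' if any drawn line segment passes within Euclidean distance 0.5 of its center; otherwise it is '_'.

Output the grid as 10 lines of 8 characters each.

Answer: ________
________
________
________
________
________
__######
________
________
________

Derivation:
Segment 0: (4,3) -> (7,3)
Segment 1: (7,3) -> (2,3)
Segment 2: (2,3) -> (4,3)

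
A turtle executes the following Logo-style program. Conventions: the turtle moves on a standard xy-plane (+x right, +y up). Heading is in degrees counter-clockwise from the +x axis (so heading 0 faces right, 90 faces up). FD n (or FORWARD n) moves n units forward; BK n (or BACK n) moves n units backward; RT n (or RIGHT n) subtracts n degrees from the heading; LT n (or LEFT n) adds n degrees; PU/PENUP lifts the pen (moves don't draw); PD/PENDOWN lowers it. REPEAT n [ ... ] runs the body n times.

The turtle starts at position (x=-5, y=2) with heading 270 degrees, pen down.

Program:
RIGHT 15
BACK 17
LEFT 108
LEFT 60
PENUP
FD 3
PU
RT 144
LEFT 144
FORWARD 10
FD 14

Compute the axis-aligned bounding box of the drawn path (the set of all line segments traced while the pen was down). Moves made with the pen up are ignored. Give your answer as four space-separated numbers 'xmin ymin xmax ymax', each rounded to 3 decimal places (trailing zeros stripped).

Answer: -5 2 -0.6 18.421

Derivation:
Executing turtle program step by step:
Start: pos=(-5,2), heading=270, pen down
RT 15: heading 270 -> 255
BK 17: (-5,2) -> (-0.6,18.421) [heading=255, draw]
LT 108: heading 255 -> 3
LT 60: heading 3 -> 63
PU: pen up
FD 3: (-0.6,18.421) -> (0.762,21.094) [heading=63, move]
PU: pen up
RT 144: heading 63 -> 279
LT 144: heading 279 -> 63
FD 10: (0.762,21.094) -> (5.302,30.004) [heading=63, move]
FD 14: (5.302,30.004) -> (11.658,42.478) [heading=63, move]
Final: pos=(11.658,42.478), heading=63, 1 segment(s) drawn

Segment endpoints: x in {-5, -0.6}, y in {2, 18.421}
xmin=-5, ymin=2, xmax=-0.6, ymax=18.421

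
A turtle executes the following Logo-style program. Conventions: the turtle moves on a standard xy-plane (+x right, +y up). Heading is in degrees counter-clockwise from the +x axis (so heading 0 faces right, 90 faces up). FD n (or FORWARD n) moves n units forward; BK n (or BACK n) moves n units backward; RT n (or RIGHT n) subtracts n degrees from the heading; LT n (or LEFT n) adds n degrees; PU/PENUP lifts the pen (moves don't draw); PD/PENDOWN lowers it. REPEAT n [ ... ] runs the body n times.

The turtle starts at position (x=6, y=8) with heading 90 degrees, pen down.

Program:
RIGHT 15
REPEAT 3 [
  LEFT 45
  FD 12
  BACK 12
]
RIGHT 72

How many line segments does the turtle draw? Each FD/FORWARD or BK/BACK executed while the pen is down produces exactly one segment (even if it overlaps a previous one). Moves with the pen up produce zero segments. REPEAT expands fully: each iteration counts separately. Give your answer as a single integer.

Answer: 6

Derivation:
Executing turtle program step by step:
Start: pos=(6,8), heading=90, pen down
RT 15: heading 90 -> 75
REPEAT 3 [
  -- iteration 1/3 --
  LT 45: heading 75 -> 120
  FD 12: (6,8) -> (0,18.392) [heading=120, draw]
  BK 12: (0,18.392) -> (6,8) [heading=120, draw]
  -- iteration 2/3 --
  LT 45: heading 120 -> 165
  FD 12: (6,8) -> (-5.591,11.106) [heading=165, draw]
  BK 12: (-5.591,11.106) -> (6,8) [heading=165, draw]
  -- iteration 3/3 --
  LT 45: heading 165 -> 210
  FD 12: (6,8) -> (-4.392,2) [heading=210, draw]
  BK 12: (-4.392,2) -> (6,8) [heading=210, draw]
]
RT 72: heading 210 -> 138
Final: pos=(6,8), heading=138, 6 segment(s) drawn
Segments drawn: 6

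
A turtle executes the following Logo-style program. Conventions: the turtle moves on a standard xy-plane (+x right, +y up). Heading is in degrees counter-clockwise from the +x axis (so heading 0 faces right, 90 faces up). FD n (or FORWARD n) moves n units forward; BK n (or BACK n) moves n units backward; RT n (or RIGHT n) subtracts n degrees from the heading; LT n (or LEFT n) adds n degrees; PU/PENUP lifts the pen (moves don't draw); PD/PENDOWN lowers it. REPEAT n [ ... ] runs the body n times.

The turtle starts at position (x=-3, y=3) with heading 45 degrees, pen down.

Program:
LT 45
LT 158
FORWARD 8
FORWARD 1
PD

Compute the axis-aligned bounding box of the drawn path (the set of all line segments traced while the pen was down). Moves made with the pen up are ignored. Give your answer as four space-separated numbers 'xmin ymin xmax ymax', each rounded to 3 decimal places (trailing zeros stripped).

Answer: -6.371 -5.345 -3 3

Derivation:
Executing turtle program step by step:
Start: pos=(-3,3), heading=45, pen down
LT 45: heading 45 -> 90
LT 158: heading 90 -> 248
FD 8: (-3,3) -> (-5.997,-4.417) [heading=248, draw]
FD 1: (-5.997,-4.417) -> (-6.371,-5.345) [heading=248, draw]
PD: pen down
Final: pos=(-6.371,-5.345), heading=248, 2 segment(s) drawn

Segment endpoints: x in {-6.371, -5.997, -3}, y in {-5.345, -4.417, 3}
xmin=-6.371, ymin=-5.345, xmax=-3, ymax=3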